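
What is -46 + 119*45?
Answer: 5309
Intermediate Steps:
-46 + 119*45 = -46 + 5355 = 5309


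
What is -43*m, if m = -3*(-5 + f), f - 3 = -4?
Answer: -774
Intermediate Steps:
f = -1 (f = 3 - 4 = -1)
m = 18 (m = -3*(-5 - 1) = -3*(-6) = 18)
-43*m = -43*18 = -774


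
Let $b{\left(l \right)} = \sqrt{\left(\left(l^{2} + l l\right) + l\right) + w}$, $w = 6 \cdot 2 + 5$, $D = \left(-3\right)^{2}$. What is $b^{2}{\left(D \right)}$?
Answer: $188$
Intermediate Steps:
$D = 9$
$w = 17$ ($w = 12 + 5 = 17$)
$b{\left(l \right)} = \sqrt{17 + l + 2 l^{2}}$ ($b{\left(l \right)} = \sqrt{\left(\left(l^{2} + l l\right) + l\right) + 17} = \sqrt{\left(\left(l^{2} + l^{2}\right) + l\right) + 17} = \sqrt{\left(2 l^{2} + l\right) + 17} = \sqrt{\left(l + 2 l^{2}\right) + 17} = \sqrt{17 + l + 2 l^{2}}$)
$b^{2}{\left(D \right)} = \left(\sqrt{17 + 9 + 2 \cdot 9^{2}}\right)^{2} = \left(\sqrt{17 + 9 + 2 \cdot 81}\right)^{2} = \left(\sqrt{17 + 9 + 162}\right)^{2} = \left(\sqrt{188}\right)^{2} = \left(2 \sqrt{47}\right)^{2} = 188$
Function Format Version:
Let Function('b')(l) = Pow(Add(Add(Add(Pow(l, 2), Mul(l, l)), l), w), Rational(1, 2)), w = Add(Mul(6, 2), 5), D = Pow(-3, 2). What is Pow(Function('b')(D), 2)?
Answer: 188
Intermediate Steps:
D = 9
w = 17 (w = Add(12, 5) = 17)
Function('b')(l) = Pow(Add(17, l, Mul(2, Pow(l, 2))), Rational(1, 2)) (Function('b')(l) = Pow(Add(Add(Add(Pow(l, 2), Mul(l, l)), l), 17), Rational(1, 2)) = Pow(Add(Add(Add(Pow(l, 2), Pow(l, 2)), l), 17), Rational(1, 2)) = Pow(Add(Add(Mul(2, Pow(l, 2)), l), 17), Rational(1, 2)) = Pow(Add(Add(l, Mul(2, Pow(l, 2))), 17), Rational(1, 2)) = Pow(Add(17, l, Mul(2, Pow(l, 2))), Rational(1, 2)))
Pow(Function('b')(D), 2) = Pow(Pow(Add(17, 9, Mul(2, Pow(9, 2))), Rational(1, 2)), 2) = Pow(Pow(Add(17, 9, Mul(2, 81)), Rational(1, 2)), 2) = Pow(Pow(Add(17, 9, 162), Rational(1, 2)), 2) = Pow(Pow(188, Rational(1, 2)), 2) = Pow(Mul(2, Pow(47, Rational(1, 2))), 2) = 188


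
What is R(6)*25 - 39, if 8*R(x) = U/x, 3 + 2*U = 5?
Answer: -1847/48 ≈ -38.479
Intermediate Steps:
U = 1 (U = -3/2 + (1/2)*5 = -3/2 + 5/2 = 1)
R(x) = 1/(8*x) (R(x) = (1/x)/8 = 1/(8*x))
R(6)*25 - 39 = ((1/8)/6)*25 - 39 = ((1/8)*(1/6))*25 - 39 = (1/48)*25 - 39 = 25/48 - 39 = -1847/48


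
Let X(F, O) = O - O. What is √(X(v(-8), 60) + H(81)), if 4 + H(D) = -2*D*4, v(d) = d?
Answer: 2*I*√163 ≈ 25.534*I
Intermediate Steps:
X(F, O) = 0
H(D) = -4 - 8*D (H(D) = -4 - 2*D*4 = -4 - 8*D)
√(X(v(-8), 60) + H(81)) = √(0 + (-4 - 8*81)) = √(0 + (-4 - 648)) = √(0 - 652) = √(-652) = 2*I*√163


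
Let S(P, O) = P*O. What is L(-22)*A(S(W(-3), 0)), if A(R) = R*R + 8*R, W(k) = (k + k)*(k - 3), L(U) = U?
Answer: 0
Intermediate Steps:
W(k) = 2*k*(-3 + k) (W(k) = (2*k)*(-3 + k) = 2*k*(-3 + k))
S(P, O) = O*P
A(R) = R² + 8*R
L(-22)*A(S(W(-3), 0)) = -22*0*(2*(-3)*(-3 - 3))*(8 + 0*(2*(-3)*(-3 - 3))) = -22*0*(2*(-3)*(-6))*(8 + 0*(2*(-3)*(-6))) = -22*0*36*(8 + 0*36) = -0*(8 + 0) = -0*8 = -22*0 = 0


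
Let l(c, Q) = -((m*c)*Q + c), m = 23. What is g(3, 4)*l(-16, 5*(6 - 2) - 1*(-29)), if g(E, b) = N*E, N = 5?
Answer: 270720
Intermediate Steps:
l(c, Q) = -c - 23*Q*c (l(c, Q) = -((23*c)*Q + c) = -(23*Q*c + c) = -(c + 23*Q*c) = -c - 23*Q*c)
g(E, b) = 5*E
g(3, 4)*l(-16, 5*(6 - 2) - 1*(-29)) = (5*3)*(-1*(-16)*(1 + 23*(5*(6 - 2) - 1*(-29)))) = 15*(-1*(-16)*(1 + 23*(5*4 + 29))) = 15*(-1*(-16)*(1 + 23*(20 + 29))) = 15*(-1*(-16)*(1 + 23*49)) = 15*(-1*(-16)*(1 + 1127)) = 15*(-1*(-16)*1128) = 15*18048 = 270720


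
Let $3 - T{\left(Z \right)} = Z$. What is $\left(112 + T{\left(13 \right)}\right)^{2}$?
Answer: $10404$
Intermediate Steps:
$T{\left(Z \right)} = 3 - Z$
$\left(112 + T{\left(13 \right)}\right)^{2} = \left(112 + \left(3 - 13\right)\right)^{2} = \left(112 - 10\right)^{2} = 102^{2} = 10404$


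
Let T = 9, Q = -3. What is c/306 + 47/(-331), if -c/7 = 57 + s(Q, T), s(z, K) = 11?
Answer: -5057/2979 ≈ -1.6975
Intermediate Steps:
c = -476 (c = -7*(57 + 11) = -7*68 = -476)
c/306 + 47/(-331) = -476/306 + 47/(-331) = -476*1/306 + 47*(-1/331) = -14/9 - 47/331 = -5057/2979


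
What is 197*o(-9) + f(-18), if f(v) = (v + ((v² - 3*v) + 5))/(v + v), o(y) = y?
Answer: -64193/36 ≈ -1783.1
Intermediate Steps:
f(v) = (5 + v² - 2*v)/(2*v) (f(v) = (v + (5 + v² - 3*v))/((2*v)) = (5 + v² - 2*v)*(1/(2*v)) = (5 + v² - 2*v)/(2*v))
197*o(-9) + f(-18) = 197*(-9) + (½)*(5 - 18*(-2 - 18))/(-18) = -1773 + (½)*(-1/18)*(5 - 18*(-20)) = -1773 + (½)*(-1/18)*(5 + 360) = -1773 + (½)*(-1/18)*365 = -1773 - 365/36 = -64193/36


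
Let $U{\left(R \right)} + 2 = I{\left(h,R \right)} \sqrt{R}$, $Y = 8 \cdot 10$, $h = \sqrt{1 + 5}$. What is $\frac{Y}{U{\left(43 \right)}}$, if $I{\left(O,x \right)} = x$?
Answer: $\frac{160}{79503} + \frac{3440 \sqrt{43}}{79503} \approx 0.28575$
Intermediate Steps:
$h = \sqrt{6} \approx 2.4495$
$Y = 80$
$U{\left(R \right)} = -2 + R^{\frac{3}{2}}$ ($U{\left(R \right)} = -2 + R \sqrt{R} = -2 + R^{\frac{3}{2}}$)
$\frac{Y}{U{\left(43 \right)}} = \frac{80}{-2 + 43^{\frac{3}{2}}} = \frac{80}{-2 + 43 \sqrt{43}}$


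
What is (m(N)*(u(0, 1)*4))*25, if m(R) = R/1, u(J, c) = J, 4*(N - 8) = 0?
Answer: 0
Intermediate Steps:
N = 8 (N = 8 + (1/4)*0 = 8 + 0 = 8)
m(R) = R (m(R) = R*1 = R)
(m(N)*(u(0, 1)*4))*25 = (8*(0*4))*25 = (8*0)*25 = 0*25 = 0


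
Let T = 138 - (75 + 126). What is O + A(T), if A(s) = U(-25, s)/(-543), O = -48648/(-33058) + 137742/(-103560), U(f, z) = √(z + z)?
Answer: 40375987/285290540 - I*√14/181 ≈ 0.14153 - 0.020672*I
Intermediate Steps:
U(f, z) = √2*√z (U(f, z) = √(2*z) = √2*√z)
O = 40375987/285290540 (O = -48648*(-1/33058) + 137742*(-1/103560) = 24324/16529 - 22957/17260 = 40375987/285290540 ≈ 0.14153)
T = -63 (T = 138 - 1*201 = 138 - 201 = -63)
A(s) = -√2*√s/543 (A(s) = (√2*√s)/(-543) = (√2*√s)*(-1/543) = -√2*√s/543)
O + A(T) = 40375987/285290540 - √2*√(-63)/543 = 40375987/285290540 - √2*3*I*√7/543 = 40375987/285290540 - I*√14/181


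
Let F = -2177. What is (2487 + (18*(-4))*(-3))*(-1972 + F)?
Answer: -11214747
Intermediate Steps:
(2487 + (18*(-4))*(-3))*(-1972 + F) = (2487 + (18*(-4))*(-3))*(-1972 - 2177) = (2487 - 72*(-3))*(-4149) = (2487 + 216)*(-4149) = 2703*(-4149) = -11214747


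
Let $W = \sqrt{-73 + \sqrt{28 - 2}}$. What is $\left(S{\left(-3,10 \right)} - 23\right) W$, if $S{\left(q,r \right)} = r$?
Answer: $- 13 i \sqrt{73 - \sqrt{26}} \approx - 107.12 i$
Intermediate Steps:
$W = \sqrt{-73 + \sqrt{26}} \approx 8.2402 i$
$\left(S{\left(-3,10 \right)} - 23\right) W = \left(10 - 23\right) \sqrt{-73 + \sqrt{26}} = - 13 \sqrt{-73 + \sqrt{26}}$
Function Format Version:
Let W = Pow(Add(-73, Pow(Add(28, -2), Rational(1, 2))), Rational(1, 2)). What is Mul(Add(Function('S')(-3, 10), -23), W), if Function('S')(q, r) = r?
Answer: Mul(-13, I, Pow(Add(73, Mul(-1, Pow(26, Rational(1, 2)))), Rational(1, 2))) ≈ Mul(-107.12, I)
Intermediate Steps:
W = Pow(Add(-73, Pow(26, Rational(1, 2))), Rational(1, 2)) ≈ Mul(8.2402, I)
Mul(Add(Function('S')(-3, 10), -23), W) = Mul(Add(10, -23), Pow(Add(-73, Pow(26, Rational(1, 2))), Rational(1, 2))) = Mul(-13, Pow(Add(-73, Pow(26, Rational(1, 2))), Rational(1, 2)))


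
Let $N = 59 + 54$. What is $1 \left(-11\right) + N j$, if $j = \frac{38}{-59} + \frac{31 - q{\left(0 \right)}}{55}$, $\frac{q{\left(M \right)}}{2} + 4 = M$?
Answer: $- \frac{11852}{3245} \approx -3.6524$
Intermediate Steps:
$q{\left(M \right)} = -8 + 2 M$
$N = 113$
$j = \frac{211}{3245}$ ($j = \frac{38}{-59} + \frac{31 - \left(-8 + 2 \cdot 0\right)}{55} = 38 \left(- \frac{1}{59}\right) + \left(31 - \left(-8 + 0\right)\right) \frac{1}{55} = - \frac{38}{59} + \left(31 - -8\right) \frac{1}{55} = - \frac{38}{59} + \left(31 + 8\right) \frac{1}{55} = - \frac{38}{59} + 39 \cdot \frac{1}{55} = - \frac{38}{59} + \frac{39}{55} = \frac{211}{3245} \approx 0.065023$)
$1 \left(-11\right) + N j = 1 \left(-11\right) + 113 \cdot \frac{211}{3245} = -11 + \frac{23843}{3245} = - \frac{11852}{3245}$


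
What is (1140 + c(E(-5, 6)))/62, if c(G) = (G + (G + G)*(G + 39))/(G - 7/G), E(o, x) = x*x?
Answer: 832578/39959 ≈ 20.836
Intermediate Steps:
E(o, x) = x**2
c(G) = (G + 2*G*(39 + G))/(G - 7/G) (c(G) = (G + (2*G)*(39 + G))/(G - 7/G) = (G + 2*G*(39 + G))/(G - 7/G))
(1140 + c(E(-5, 6)))/62 = (1140 + (6**2)**2*(79 + 2*6**2)/(-7 + (6**2)**2))/62 = (1140 + 36**2*(79 + 2*36)/(-7 + 36**2))*(1/62) = (1140 + 1296*(79 + 72)/(-7 + 1296))*(1/62) = (1140 + 1296*151/1289)*(1/62) = (1140 + 1296*(1/1289)*151)*(1/62) = (1140 + 195696/1289)*(1/62) = (1665156/1289)*(1/62) = 832578/39959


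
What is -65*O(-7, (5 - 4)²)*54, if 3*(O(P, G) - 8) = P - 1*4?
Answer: -15210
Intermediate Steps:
O(P, G) = 20/3 + P/3 (O(P, G) = 8 + (P - 1*4)/3 = 8 + (P - 4)/3 = 8 + (-4 + P)/3 = 8 + (-4/3 + P/3) = 20/3 + P/3)
-65*O(-7, (5 - 4)²)*54 = -65*(20/3 + (⅓)*(-7))*54 = -65*(20/3 - 7/3)*54 = -65*13/3*54 = -845/3*54 = -15210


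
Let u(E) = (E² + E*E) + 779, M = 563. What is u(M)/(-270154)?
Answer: -634717/270154 ≈ -2.3495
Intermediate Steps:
u(E) = 779 + 2*E² (u(E) = (E² + E²) + 779 = 2*E² + 779 = 779 + 2*E²)
u(M)/(-270154) = (779 + 2*563²)/(-270154) = (779 + 2*316969)*(-1/270154) = (779 + 633938)*(-1/270154) = 634717*(-1/270154) = -634717/270154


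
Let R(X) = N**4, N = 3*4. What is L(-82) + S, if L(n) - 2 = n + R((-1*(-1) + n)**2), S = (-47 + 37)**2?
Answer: 20756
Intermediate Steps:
N = 12
S = 100 (S = (-10)**2 = 100)
R(X) = 20736 (R(X) = 12**4 = 20736)
L(n) = 20738 + n (L(n) = 2 + (n + 20736) = 2 + (20736 + n) = 20738 + n)
L(-82) + S = (20738 - 82) + 100 = 20656 + 100 = 20756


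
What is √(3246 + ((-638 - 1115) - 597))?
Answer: 8*√14 ≈ 29.933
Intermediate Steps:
√(3246 + ((-638 - 1115) - 597)) = √(3246 + (-1753 - 597)) = √(3246 - 2350) = √896 = 8*√14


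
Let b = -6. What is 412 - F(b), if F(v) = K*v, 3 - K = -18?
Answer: 538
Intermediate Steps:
K = 21 (K = 3 - 1*(-18) = 3 + 18 = 21)
F(v) = 21*v
412 - F(b) = 412 - 21*(-6) = 412 - 1*(-126) = 412 + 126 = 538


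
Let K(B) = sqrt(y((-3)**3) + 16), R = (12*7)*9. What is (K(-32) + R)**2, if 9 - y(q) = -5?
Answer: (756 + sqrt(30))**2 ≈ 5.7985e+5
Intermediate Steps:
y(q) = 14 (y(q) = 9 - 1*(-5) = 9 + 5 = 14)
R = 756 (R = 84*9 = 756)
K(B) = sqrt(30) (K(B) = sqrt(14 + 16) = sqrt(30))
(K(-32) + R)**2 = (sqrt(30) + 756)**2 = (756 + sqrt(30))**2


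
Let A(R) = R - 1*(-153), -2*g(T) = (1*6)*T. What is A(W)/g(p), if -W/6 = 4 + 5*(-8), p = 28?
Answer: -123/28 ≈ -4.3929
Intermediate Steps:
g(T) = -3*T (g(T) = -1*6*T/2 = -3*T)
W = 216 (W = -6*(4 + 5*(-8)) = -6*(4 - 40) = -6*(-36) = 216)
A(R) = 153 + R (A(R) = R + 153 = 153 + R)
A(W)/g(p) = (153 + 216)/((-3*28)) = 369/(-84) = 369*(-1/84) = -123/28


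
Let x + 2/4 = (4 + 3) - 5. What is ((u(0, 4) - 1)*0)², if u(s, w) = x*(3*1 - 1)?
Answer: 0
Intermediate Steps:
x = 3/2 (x = -½ + ((4 + 3) - 5) = -½ + (7 - 5) = -½ + 2 = 3/2 ≈ 1.5000)
u(s, w) = 3 (u(s, w) = 3*(3*1 - 1)/2 = 3*(3 - 1)/2 = (3/2)*2 = 3)
((u(0, 4) - 1)*0)² = ((3 - 1)*0)² = (2*0)² = 0² = 0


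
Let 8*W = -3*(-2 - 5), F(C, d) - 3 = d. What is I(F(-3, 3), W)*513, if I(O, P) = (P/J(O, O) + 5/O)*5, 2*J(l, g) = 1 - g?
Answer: -2223/4 ≈ -555.75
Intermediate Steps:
F(C, d) = 3 + d
J(l, g) = ½ - g/2 (J(l, g) = (1 - g)/2 = ½ - g/2)
W = 21/8 (W = (-3*(-2 - 5))/8 = (-3*(-7))/8 = (⅛)*21 = 21/8 ≈ 2.6250)
I(O, P) = 25/O + 5*P/(½ - O/2) (I(O, P) = (P/(½ - O/2) + 5/O)*5 = (5/O + P/(½ - O/2))*5 = 25/O + 5*P/(½ - O/2))
I(F(-3, 3), W)*513 = (5*(-5 + 5*(3 + 3) - 2*(3 + 3)*21/8)/((3 + 3)*(-1 + (3 + 3))))*513 = (5*(-5 + 5*6 - 2*6*21/8)/(6*(-1 + 6)))*513 = (5*(⅙)*(-5 + 30 - 63/2)/5)*513 = (5*(⅙)*(⅕)*(-13/2))*513 = -13/12*513 = -2223/4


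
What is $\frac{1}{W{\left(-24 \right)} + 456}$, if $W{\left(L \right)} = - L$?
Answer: $\frac{1}{480} \approx 0.0020833$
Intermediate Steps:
$\frac{1}{W{\left(-24 \right)} + 456} = \frac{1}{\left(-1\right) \left(-24\right) + 456} = \frac{1}{24 + 456} = \frac{1}{480}$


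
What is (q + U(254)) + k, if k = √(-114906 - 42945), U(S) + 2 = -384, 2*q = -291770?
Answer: -146271 + 3*I*√17539 ≈ -1.4627e+5 + 397.3*I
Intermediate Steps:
q = -145885 (q = (½)*(-291770) = -145885)
U(S) = -386 (U(S) = -2 - 384 = -386)
k = 3*I*√17539 (k = √(-157851) = 3*I*√17539 ≈ 397.3*I)
(q + U(254)) + k = (-145885 - 386) + 3*I*√17539 = -146271 + 3*I*√17539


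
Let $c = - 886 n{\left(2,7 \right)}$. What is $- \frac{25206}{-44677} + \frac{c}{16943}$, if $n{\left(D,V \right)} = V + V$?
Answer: $- \frac{127108250}{756962411} \approx -0.16792$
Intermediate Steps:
$n{\left(D,V \right)} = 2 V$
$c = -12404$ ($c = - 886 \cdot 2 \cdot 7 = \left(-886\right) 14 = -12404$)
$- \frac{25206}{-44677} + \frac{c}{16943} = - \frac{25206}{-44677} - \frac{12404}{16943} = \left(-25206\right) \left(- \frac{1}{44677}\right) - \frac{12404}{16943} = \frac{25206}{44677} - \frac{12404}{16943} = - \frac{127108250}{756962411}$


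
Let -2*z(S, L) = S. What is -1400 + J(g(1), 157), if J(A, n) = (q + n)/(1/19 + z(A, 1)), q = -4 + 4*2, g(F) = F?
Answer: -29918/17 ≈ -1759.9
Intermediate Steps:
z(S, L) = -S/2
q = 4 (q = -4 + 8 = 4)
J(A, n) = (4 + n)/(1/19 - A/2)
-1400 + J(g(1), 157) = -1400 + 38*(4 + 157)/(2 - 19*1) = -1400 + 38*161/(2 - 19) = -1400 + 38*161/(-17) = -1400 + 38*(-1/17)*161 = -1400 - 6118/17 = -29918/17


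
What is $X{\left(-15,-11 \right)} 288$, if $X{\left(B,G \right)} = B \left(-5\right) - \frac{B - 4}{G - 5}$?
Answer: $21258$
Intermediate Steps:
$X{\left(B,G \right)} = - 5 B - \frac{-4 + B}{-5 + G}$
$X{\left(-15,-11 \right)} 288 = \frac{4 + 24 \left(-15\right) - \left(-75\right) \left(-11\right)}{-5 - 11} \cdot 288 = \frac{4 - 360 - 825}{-16} \cdot 288 = \left(- \frac{1}{16}\right) \left(-1181\right) 288 = \frac{1181}{16} \cdot 288 = 21258$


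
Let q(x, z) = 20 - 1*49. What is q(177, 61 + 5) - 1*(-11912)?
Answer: 11883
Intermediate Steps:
q(x, z) = -29 (q(x, z) = 20 - 49 = -29)
q(177, 61 + 5) - 1*(-11912) = -29 - 1*(-11912) = -29 + 11912 = 11883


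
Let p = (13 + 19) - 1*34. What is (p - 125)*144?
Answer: -18288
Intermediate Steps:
p = -2 (p = 32 - 34 = -2)
(p - 125)*144 = (-2 - 125)*144 = -127*144 = -18288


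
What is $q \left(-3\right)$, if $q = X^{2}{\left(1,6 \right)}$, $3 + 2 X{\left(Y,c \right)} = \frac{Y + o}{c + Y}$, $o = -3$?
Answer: $- \frac{1587}{196} \approx -8.0969$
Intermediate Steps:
$X{\left(Y,c \right)} = - \frac{3}{2} + \frac{-3 + Y}{2 \left(Y + c\right)}$ ($X{\left(Y,c \right)} = - \frac{3}{2} + \frac{\left(Y - 3\right) \frac{1}{c + Y}}{2} = - \frac{3}{2} + \frac{\left(-3 + Y\right) \frac{1}{Y + c}}{2} = - \frac{3}{2} + \frac{\frac{1}{Y + c} \left(-3 + Y\right)}{2} = - \frac{3}{2} + \frac{-3 + Y}{2 \left(Y + c\right)}$)
$q = \frac{529}{196}$ ($q = \left(\frac{- \frac{3}{2} - 1 - 9}{1 + 6}\right)^{2} = \left(\frac{- \frac{3}{2} - 1 - 9}{7}\right)^{2} = \left(\frac{1}{7} \left(- \frac{23}{2}\right)\right)^{2} = \left(- \frac{23}{14}\right)^{2} = \frac{529}{196} \approx 2.699$)
$q \left(-3\right) = \frac{529}{196} \left(-3\right) = - \frac{1587}{196}$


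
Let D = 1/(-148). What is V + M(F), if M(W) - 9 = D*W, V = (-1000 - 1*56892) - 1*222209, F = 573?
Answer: -41454189/148 ≈ -2.8010e+5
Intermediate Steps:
D = -1/148 ≈ -0.0067568
V = -280101 (V = (-1000 - 56892) - 222209 = -57892 - 222209 = -280101)
M(W) = 9 - W/148
V + M(F) = -280101 + (9 - 1/148*573) = -280101 + (9 - 573/148) = -280101 + 759/148 = -41454189/148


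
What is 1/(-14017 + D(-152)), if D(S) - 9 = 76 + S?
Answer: -1/14084 ≈ -7.1003e-5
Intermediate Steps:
D(S) = 85 + S (D(S) = 9 + (76 + S) = 85 + S)
1/(-14017 + D(-152)) = 1/(-14017 + (85 - 152)) = 1/(-14017 - 67) = 1/(-14084) = -1/14084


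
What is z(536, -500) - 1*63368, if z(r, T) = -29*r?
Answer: -78912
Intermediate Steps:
z(536, -500) - 1*63368 = -29*536 - 1*63368 = -15544 - 63368 = -78912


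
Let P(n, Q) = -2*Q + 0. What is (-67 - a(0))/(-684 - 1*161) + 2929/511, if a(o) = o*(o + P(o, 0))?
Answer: 2509242/431795 ≈ 5.8112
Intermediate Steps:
P(n, Q) = -2*Q
a(o) = o² (a(o) = o*(o - 2*0) = o*(o + 0) = o*o = o²)
(-67 - a(0))/(-684 - 1*161) + 2929/511 = (-67 - 1*0²)/(-684 - 1*161) + 2929/511 = (-67 - 1*0)/(-684 - 161) + 2929*(1/511) = (-67 + 0)/(-845) + 2929/511 = -67*(-1/845) + 2929/511 = 67/845 + 2929/511 = 2509242/431795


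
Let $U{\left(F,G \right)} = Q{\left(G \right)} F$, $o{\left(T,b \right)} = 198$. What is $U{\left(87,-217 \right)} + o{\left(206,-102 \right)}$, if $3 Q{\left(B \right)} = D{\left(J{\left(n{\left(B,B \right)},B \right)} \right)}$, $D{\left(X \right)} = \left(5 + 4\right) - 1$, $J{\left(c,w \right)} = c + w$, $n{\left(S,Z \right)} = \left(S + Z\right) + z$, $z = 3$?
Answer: $430$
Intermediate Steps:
$n{\left(S,Z \right)} = 3 + S + Z$ ($n{\left(S,Z \right)} = \left(S + Z\right) + 3 = 3 + S + Z$)
$D{\left(X \right)} = 8$ ($D{\left(X \right)} = 9 - 1 = 8$)
$Q{\left(B \right)} = \frac{8}{3}$ ($Q{\left(B \right)} = \frac{1}{3} \cdot 8 = \frac{8}{3}$)
$U{\left(F,G \right)} = \frac{8 F}{3}$
$U{\left(87,-217 \right)} + o{\left(206,-102 \right)} = \frac{8}{3} \cdot 87 + 198 = 232 + 198 = 430$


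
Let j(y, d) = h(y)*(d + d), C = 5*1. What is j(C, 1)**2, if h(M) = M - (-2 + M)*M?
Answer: 400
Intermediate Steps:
C = 5
h(M) = M - M*(-2 + M)
j(y, d) = 2*d*y*(3 - y) (j(y, d) = (y*(3 - y))*(d + d) = (y*(3 - y))*(2*d) = 2*d*y*(3 - y))
j(C, 1)**2 = (2*1*5*(3 - 1*5))**2 = (2*1*5*(3 - 5))**2 = (2*1*5*(-2))**2 = (-20)**2 = 400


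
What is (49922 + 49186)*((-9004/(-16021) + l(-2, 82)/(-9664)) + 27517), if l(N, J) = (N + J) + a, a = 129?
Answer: 105561335267272755/38706736 ≈ 2.7272e+9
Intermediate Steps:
l(N, J) = 129 + J + N (l(N, J) = (N + J) + 129 = (J + N) + 129 = 129 + J + N)
(49922 + 49186)*((-9004/(-16021) + l(-2, 82)/(-9664)) + 27517) = (49922 + 49186)*((-9004/(-16021) + (129 + 82 - 2)/(-9664)) + 27517) = 99108*((-9004*(-1/16021) + 209*(-1/9664)) + 27517) = 99108*((9004/16021 - 209/9664) + 27517) = 99108*(83666267/154826944 + 27517) = 99108*(4260456684315/154826944) = 105561335267272755/38706736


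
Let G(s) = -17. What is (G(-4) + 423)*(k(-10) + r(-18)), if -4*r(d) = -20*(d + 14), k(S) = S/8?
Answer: -17255/2 ≈ -8627.5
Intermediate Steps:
k(S) = S/8 (k(S) = S*(⅛) = S/8)
r(d) = 70 + 5*d (r(d) = -(-5)*(d + 14) = -(-5)*(14 + d) = -(-280 - 20*d)/4 = 70 + 5*d)
(G(-4) + 423)*(k(-10) + r(-18)) = (-17 + 423)*((⅛)*(-10) + (70 + 5*(-18))) = 406*(-5/4 + (70 - 90)) = 406*(-5/4 - 20) = 406*(-85/4) = -17255/2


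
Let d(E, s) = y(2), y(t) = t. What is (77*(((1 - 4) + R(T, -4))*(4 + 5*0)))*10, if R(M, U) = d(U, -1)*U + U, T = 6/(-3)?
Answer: -46200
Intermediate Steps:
T = -2 (T = 6*(-1/3) = -2)
d(E, s) = 2
R(M, U) = 3*U (R(M, U) = 2*U + U = 3*U)
(77*(((1 - 4) + R(T, -4))*(4 + 5*0)))*10 = (77*(((1 - 4) + 3*(-4))*(4 + 5*0)))*10 = (77*((-3 - 12)*(4 + 0)))*10 = (77*(-15*4))*10 = (77*(-60))*10 = -4620*10 = -46200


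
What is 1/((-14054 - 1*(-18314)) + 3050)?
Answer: 1/7310 ≈ 0.00013680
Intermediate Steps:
1/((-14054 - 1*(-18314)) + 3050) = 1/((-14054 + 18314) + 3050) = 1/(4260 + 3050) = 1/7310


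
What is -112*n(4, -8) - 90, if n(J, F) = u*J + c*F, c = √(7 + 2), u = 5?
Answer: 358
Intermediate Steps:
c = 3 (c = √9 = 3)
n(J, F) = 3*F + 5*J (n(J, F) = 5*J + 3*F = 3*F + 5*J)
-112*n(4, -8) - 90 = -112*(3*(-8) + 5*4) - 90 = -112*(-24 + 20) - 90 = -112*(-4) - 90 = 448 - 90 = 358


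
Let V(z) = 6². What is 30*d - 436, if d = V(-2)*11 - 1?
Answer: 11414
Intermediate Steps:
V(z) = 36
d = 395 (d = 36*11 - 1 = 396 - 1 = 395)
30*d - 436 = 30*395 - 436 = 11850 - 436 = 11414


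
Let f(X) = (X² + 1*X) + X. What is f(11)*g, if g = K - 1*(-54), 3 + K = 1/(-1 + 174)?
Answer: 1261832/173 ≈ 7293.8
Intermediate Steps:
K = -518/173 (K = -3 + 1/(-1 + 174) = -3 + 1/173 = -518/173 ≈ -2.9942)
f(X) = X² + 2*X (f(X) = (X² + X) + X = (X + X²) + X = X² + 2*X)
g = 8824/173 (g = -518/173 - 1*(-54) = -518/173 + 54 = 8824/173 ≈ 51.006)
f(11)*g = (11*(2 + 11))*(8824/173) = (11*13)*(8824/173) = 143*(8824/173) = 1261832/173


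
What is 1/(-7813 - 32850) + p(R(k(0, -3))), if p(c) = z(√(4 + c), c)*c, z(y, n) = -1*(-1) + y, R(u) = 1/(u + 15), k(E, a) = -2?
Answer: 40650/528619 + √689/169 ≈ 0.23222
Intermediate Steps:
R(u) = 1/(15 + u)
z(y, n) = 1 + y
p(c) = c*(1 + √(4 + c)) (p(c) = (1 + √(4 + c))*c = c*(1 + √(4 + c)))
1/(-7813 - 32850) + p(R(k(0, -3))) = 1/(-7813 - 32850) + (1 + √(4 + 1/(15 - 2)))/(15 - 2) = 1/(-40663) + (1 + √(4 + 1/13))/13 = -1/40663 + (1 + √(4 + 1/13))/13 = -1/40663 + (1 + √(53/13))/13 = -1/40663 + (1 + √689/13)/13 = -1/40663 + (1/13 + √689/169) = 40650/528619 + √689/169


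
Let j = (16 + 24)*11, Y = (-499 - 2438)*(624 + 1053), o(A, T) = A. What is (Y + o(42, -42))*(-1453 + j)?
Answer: 4989335991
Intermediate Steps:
Y = -4925349 (Y = -2937*1677 = -4925349)
j = 440 (j = 40*11 = 440)
(Y + o(42, -42))*(-1453 + j) = (-4925349 + 42)*(-1453 + 440) = -4925307*(-1013) = 4989335991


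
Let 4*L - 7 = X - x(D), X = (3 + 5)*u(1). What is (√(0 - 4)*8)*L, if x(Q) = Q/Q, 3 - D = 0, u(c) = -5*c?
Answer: -136*I ≈ -136.0*I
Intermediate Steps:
D = 3 (D = 3 - 1*0 = 3 + 0 = 3)
x(Q) = 1
X = -40 (X = (3 + 5)*(-5*1) = 8*(-5) = -40)
L = -17/2 (L = 7/4 + (-40 - 1*1)/4 = 7/4 + (-40 - 1)/4 = 7/4 + (¼)*(-41) = 7/4 - 41/4 = -17/2 ≈ -8.5000)
(√(0 - 4)*8)*L = (√(0 - 4)*8)*(-17/2) = (√(-4)*8)*(-17/2) = ((2*I)*8)*(-17/2) = (16*I)*(-17/2) = -136*I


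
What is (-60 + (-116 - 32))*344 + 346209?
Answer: 274657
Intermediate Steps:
(-60 + (-116 - 32))*344 + 346209 = (-60 - 148)*344 + 346209 = -208*344 + 346209 = -71552 + 346209 = 274657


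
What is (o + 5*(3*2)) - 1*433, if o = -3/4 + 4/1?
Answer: -1599/4 ≈ -399.75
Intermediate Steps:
o = 13/4 (o = -3*1/4 + 4*1 = -3/4 + 4 = 13/4 ≈ 3.2500)
(o + 5*(3*2)) - 1*433 = (13/4 + 5*(3*2)) - 1*433 = (13/4 + 5*6) - 433 = (13/4 + 30) - 433 = 133/4 - 433 = -1599/4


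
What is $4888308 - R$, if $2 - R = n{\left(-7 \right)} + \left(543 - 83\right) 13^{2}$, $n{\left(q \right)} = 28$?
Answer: $4966074$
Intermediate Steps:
$R = -77766$ ($R = 2 - \left(28 + \left(543 - 83\right) 13^{2}\right) = 2 - \left(28 + 460 \cdot 169\right) = 2 - \left(28 + 77740\right) = 2 - 77768 = -77766$)
$4888308 - R = 4888308 - -77766 = 4888308 + 77766 = 4966074$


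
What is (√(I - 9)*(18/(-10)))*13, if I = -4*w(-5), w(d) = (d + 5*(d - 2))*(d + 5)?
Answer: -351*I/5 ≈ -70.2*I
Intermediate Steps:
w(d) = (-10 + 6*d)*(5 + d) (w(d) = (d + 5*(-2 + d))*(5 + d) = (d + (-10 + 5*d))*(5 + d) = (-10 + 6*d)*(5 + d))
I = 0 (I = -4*(-50 + 6*(-5)² + 20*(-5)) = -4*(-50 + 6*25 - 100) = -4*(-50 + 150 - 100) = -4*0 = 0)
(√(I - 9)*(18/(-10)))*13 = (√(0 - 9)*(18/(-10)))*13 = (√(-9)*(18*(-⅒)))*13 = ((3*I)*(-9/5))*13 = -27*I/5*13 = -351*I/5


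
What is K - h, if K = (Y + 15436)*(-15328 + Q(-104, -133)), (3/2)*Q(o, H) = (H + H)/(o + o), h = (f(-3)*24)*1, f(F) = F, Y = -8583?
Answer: -16385751623/156 ≈ -1.0504e+8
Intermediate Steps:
h = -72 (h = -3*24*1 = -72*1 = -72)
Q(o, H) = 2*H/(3*o) (Q(o, H) = 2*((H + H)/(o + o))/3 = 2*((2*H)/((2*o)))/3 = 2*((2*H)*(1/(2*o)))/3 = 2*(H/o)/3 = 2*H/(3*o))
K = -16385762855/156 (K = (-8583 + 15436)*(-15328 + (⅔)*(-133)/(-104)) = 6853*(-15328 + (⅔)*(-133)*(-1/104)) = 6853*(-15328 + 133/156) = 6853*(-2391035/156) = -16385762855/156 ≈ -1.0504e+8)
K - h = -16385762855/156 - 1*(-72) = -16385762855/156 + 72 = -16385751623/156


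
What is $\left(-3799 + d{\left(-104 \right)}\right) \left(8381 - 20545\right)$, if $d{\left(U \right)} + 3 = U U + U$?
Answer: $-84053240$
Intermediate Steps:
$d{\left(U \right)} = -3 + U + U^{2}$ ($d{\left(U \right)} = -3 + \left(U U + U\right) = -3 + \left(U^{2} + U\right) = -3 + \left(U + U^{2}\right) = -3 + U + U^{2}$)
$\left(-3799 + d{\left(-104 \right)}\right) \left(8381 - 20545\right) = \left(-3799 - \left(107 - 10816\right)\right) \left(8381 - 20545\right) = \left(-3799 - -10709\right) \left(8381 - 20545\right) = \left(-3799 + 10709\right) \left(8381 - 20545\right) = 6910 \left(-12164\right) = -84053240$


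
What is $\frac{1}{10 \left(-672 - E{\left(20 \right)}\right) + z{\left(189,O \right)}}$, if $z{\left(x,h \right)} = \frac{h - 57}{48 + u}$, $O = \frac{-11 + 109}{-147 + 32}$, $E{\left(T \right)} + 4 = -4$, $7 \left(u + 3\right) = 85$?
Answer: $- \frac{46000}{305486571} \approx -0.00015058$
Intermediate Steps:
$u = \frac{64}{7}$ ($u = -3 + \frac{1}{7} \cdot 85 = -3 + \frac{85}{7} = \frac{64}{7} \approx 9.1429$)
$E{\left(T \right)} = -8$ ($E{\left(T \right)} = -4 - 4 = -8$)
$O = - \frac{98}{115}$ ($O = \frac{98}{-115} = 98 \left(- \frac{1}{115}\right) = - \frac{98}{115} \approx -0.85217$)
$z{\left(x,h \right)} = - \frac{399}{400} + \frac{7 h}{400}$ ($z{\left(x,h \right)} = \frac{h - 57}{48 + \frac{64}{7}} = \frac{-57 + h}{\frac{400}{7}} = \left(-57 + h\right) \frac{7}{400} = - \frac{399}{400} + \frac{7 h}{400}$)
$\frac{1}{10 \left(-672 - E{\left(20 \right)}\right) + z{\left(189,O \right)}} = \frac{1}{10 \left(-672 - -8\right) + \left(- \frac{399}{400} + \frac{7}{400} \left(- \frac{98}{115}\right)\right)} = \frac{1}{10 \left(-672 + 8\right) - \frac{46571}{46000}} = \frac{1}{10 \left(-664\right) - \frac{46571}{46000}} = \frac{1}{-6640 - \frac{46571}{46000}} = \frac{1}{- \frac{305486571}{46000}} = - \frac{46000}{305486571}$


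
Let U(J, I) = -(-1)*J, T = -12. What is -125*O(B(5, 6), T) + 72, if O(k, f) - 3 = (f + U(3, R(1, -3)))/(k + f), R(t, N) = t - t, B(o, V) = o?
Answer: -3246/7 ≈ -463.71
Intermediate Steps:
R(t, N) = 0
U(J, I) = J
O(k, f) = 3 + (3 + f)/(f + k) (O(k, f) = 3 + (f + 3)/(k + f) = 3 + (3 + f)/(f + k))
-125*O(B(5, 6), T) + 72 = -125*(3 + 3*5 + 4*(-12))/(-12 + 5) + 72 = -125*(3 + 15 - 48)/(-7) + 72 = -(-125)*(-30)/7 + 72 = -125*30/7 + 72 = -3750/7 + 72 = -3246/7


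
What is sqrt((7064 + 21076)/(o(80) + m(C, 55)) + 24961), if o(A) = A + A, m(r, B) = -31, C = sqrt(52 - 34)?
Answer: sqrt(46556229)/43 ≈ 158.68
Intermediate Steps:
C = 3*sqrt(2) (C = sqrt(18) = 3*sqrt(2) ≈ 4.2426)
o(A) = 2*A
sqrt((7064 + 21076)/(o(80) + m(C, 55)) + 24961) = sqrt((7064 + 21076)/(2*80 - 31) + 24961) = sqrt(28140/(160 - 31) + 24961) = sqrt(28140/129 + 24961) = sqrt(28140*(1/129) + 24961) = sqrt(9380/43 + 24961) = sqrt(1082703/43) = sqrt(46556229)/43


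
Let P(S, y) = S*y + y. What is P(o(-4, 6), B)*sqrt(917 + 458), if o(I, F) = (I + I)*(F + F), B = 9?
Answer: -4275*sqrt(55) ≈ -31704.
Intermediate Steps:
o(I, F) = 4*F*I (o(I, F) = (2*I)*(2*F) = 4*F*I)
P(S, y) = y + S*y
P(o(-4, 6), B)*sqrt(917 + 458) = (9*(1 + 4*6*(-4)))*sqrt(917 + 458) = (9*(1 - 96))*sqrt(1375) = (9*(-95))*(5*sqrt(55)) = -4275*sqrt(55)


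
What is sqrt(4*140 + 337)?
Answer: sqrt(897) ≈ 29.950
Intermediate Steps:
sqrt(4*140 + 337) = sqrt(560 + 337) = sqrt(897)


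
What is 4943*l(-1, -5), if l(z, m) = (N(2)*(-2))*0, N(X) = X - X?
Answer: 0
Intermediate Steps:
N(X) = 0
l(z, m) = 0 (l(z, m) = (0*(-2))*0 = 0*0 = 0)
4943*l(-1, -5) = 4943*0 = 0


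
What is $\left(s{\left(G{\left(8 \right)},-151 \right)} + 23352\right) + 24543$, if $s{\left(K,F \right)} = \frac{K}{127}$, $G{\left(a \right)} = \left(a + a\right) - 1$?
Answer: $\frac{6082680}{127} \approx 47895.0$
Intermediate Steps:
$G{\left(a \right)} = -1 + 2 a$ ($G{\left(a \right)} = 2 a - 1 = -1 + 2 a$)
$s{\left(K,F \right)} = \frac{K}{127}$ ($s{\left(K,F \right)} = K \frac{1}{127} = \frac{K}{127}$)
$\left(s{\left(G{\left(8 \right)},-151 \right)} + 23352\right) + 24543 = \left(\frac{-1 + 2 \cdot 8}{127} + 23352\right) + 24543 = \left(\frac{-1 + 16}{127} + 23352\right) + 24543 = \left(\frac{1}{127} \cdot 15 + 23352\right) + 24543 = \left(\frac{15}{127} + 23352\right) + 24543 = \frac{2965719}{127} + 24543 = \frac{6082680}{127}$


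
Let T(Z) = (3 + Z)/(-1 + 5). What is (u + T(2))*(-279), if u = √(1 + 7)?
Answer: -1395/4 - 558*√2 ≈ -1137.9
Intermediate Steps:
T(Z) = ¾ + Z/4 (T(Z) = (3 + Z)/4 = (3 + Z)*(¼) = ¾ + Z/4)
u = 2*√2 (u = √8 = 2*√2 ≈ 2.8284)
(u + T(2))*(-279) = (2*√2 + (¾ + (¼)*2))*(-279) = (2*√2 + (¾ + ½))*(-279) = (2*√2 + 5/4)*(-279) = (5/4 + 2*√2)*(-279) = -1395/4 - 558*√2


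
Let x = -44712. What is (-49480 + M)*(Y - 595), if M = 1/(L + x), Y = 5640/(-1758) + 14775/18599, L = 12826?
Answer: 2568219846966971325/86881490101 ≈ 2.9560e+7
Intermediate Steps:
Y = -13153985/5449507 (Y = 5640*(-1/1758) + 14775*(1/18599) = -940/293 + 14775/18599 = -13153985/5449507 ≈ -2.4138)
M = -1/31886 (M = 1/(12826 - 44712) = 1/(-31886) = -1/31886 ≈ -3.1362e-5)
(-49480 + M)*(Y - 595) = (-49480 - 1/31886)*(-13153985/5449507 - 595) = -1577719281/31886*(-3255610650/5449507) = 2568219846966971325/86881490101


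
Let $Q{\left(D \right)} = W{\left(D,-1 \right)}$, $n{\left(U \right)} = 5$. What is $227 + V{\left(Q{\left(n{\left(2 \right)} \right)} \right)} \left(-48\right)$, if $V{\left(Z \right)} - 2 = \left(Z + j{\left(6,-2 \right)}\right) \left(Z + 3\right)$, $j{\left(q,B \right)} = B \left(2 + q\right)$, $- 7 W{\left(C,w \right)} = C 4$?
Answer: $\frac{12755}{49} \approx 260.31$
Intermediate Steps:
$W{\left(C,w \right)} = - \frac{4 C}{7}$ ($W{\left(C,w \right)} = - \frac{C 4}{7} = - \frac{4 C}{7}$)
$Q{\left(D \right)} = - \frac{4 D}{7}$
$V{\left(Z \right)} = 2 + \left(-16 + Z\right) \left(3 + Z\right)$ ($V{\left(Z \right)} = 2 + \left(Z - 2 \left(2 + 6\right)\right) \left(Z + 3\right) = 2 + \left(Z - 16\right) \left(3 + Z\right) = 2 + \left(-16 + Z\right) \left(3 + Z\right)$)
$227 + V{\left(Q{\left(n{\left(2 \right)} \right)} \right)} \left(-48\right) = 227 + \left(-46 + \left(\left(- \frac{4}{7}\right) 5\right)^{2} - 13 \left(\left(- \frac{4}{7}\right) 5\right)\right) \left(-48\right) = 227 + \left(-46 + \left(- \frac{20}{7}\right)^{2} - - \frac{260}{7}\right) \left(-48\right) = 227 + \left(-46 + \frac{400}{49} + \frac{260}{7}\right) \left(-48\right) = 227 - - \frac{1632}{49} = 227 + \frac{1632}{49} = \frac{12755}{49}$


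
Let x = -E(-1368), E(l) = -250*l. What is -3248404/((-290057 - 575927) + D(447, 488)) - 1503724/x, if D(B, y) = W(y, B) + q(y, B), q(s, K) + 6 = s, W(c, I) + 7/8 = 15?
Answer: 4824818114693/591993706500 ≈ 8.1501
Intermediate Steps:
W(c, I) = 113/8 (W(c, I) = -7/8 + 15 = 113/8)
q(s, K) = -6 + s
D(B, y) = 65/8 + y (D(B, y) = 113/8 + (-6 + y) = 65/8 + y)
x = -342000 (x = -(-250)*(-1368) = -1*342000 = -342000)
-3248404/((-290057 - 575927) + D(447, 488)) - 1503724/x = -3248404/((-290057 - 575927) + (65/8 + 488)) - 1503724/(-342000) = -3248404/(-865984 + 3969/8) - 1503724*(-1/342000) = -3248404/(-6923903/8) + 375931/85500 = -3248404*(-8/6923903) + 375931/85500 = 25987232/6923903 + 375931/85500 = 4824818114693/591993706500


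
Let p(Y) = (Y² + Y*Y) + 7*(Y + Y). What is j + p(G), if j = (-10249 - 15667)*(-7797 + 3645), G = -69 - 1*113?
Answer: 107666932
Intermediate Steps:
G = -182 (G = -69 - 113 = -182)
j = 107603232 (j = -25916*(-4152) = 107603232)
p(Y) = 2*Y² + 14*Y (p(Y) = (Y² + Y²) + 7*(2*Y) = 2*Y² + 14*Y)
j + p(G) = 107603232 + 2*(-182)*(7 - 182) = 107603232 + 2*(-182)*(-175) = 107603232 + 63700 = 107666932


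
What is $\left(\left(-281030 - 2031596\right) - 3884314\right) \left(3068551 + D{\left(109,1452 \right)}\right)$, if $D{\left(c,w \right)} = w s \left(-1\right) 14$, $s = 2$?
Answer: $-18763683641300$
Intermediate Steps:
$D{\left(c,w \right)} = - 28 w$ ($D{\left(c,w \right)} = w 2 \left(-1\right) 14 = w \left(-2\right) 14 = - 2 w 14 = - 28 w$)
$\left(\left(-281030 - 2031596\right) - 3884314\right) \left(3068551 + D{\left(109,1452 \right)}\right) = \left(\left(-281030 - 2031596\right) - 3884314\right) \left(3068551 - 40656\right) = \left(-2312626 - 3884314\right) \left(3068551 - 40656\right) = \left(-6196940\right) 3027895 = -18763683641300$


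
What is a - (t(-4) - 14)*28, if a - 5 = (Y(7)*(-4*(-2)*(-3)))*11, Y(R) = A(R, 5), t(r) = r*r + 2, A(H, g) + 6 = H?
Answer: -371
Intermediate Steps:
A(H, g) = -6 + H
t(r) = 2 + r**2 (t(r) = r**2 + 2 = 2 + r**2)
Y(R) = -6 + R
a = -259 (a = 5 + ((-6 + 7)*(-4*(-2)*(-3)))*11 = 5 + (1*(8*(-3)))*11 = 5 + (1*(-24))*11 = 5 - 24*11 = 5 - 264 = -259)
a - (t(-4) - 14)*28 = -259 - ((2 + (-4)**2) - 14)*28 = -259 - ((2 + 16) - 14)*28 = -259 - (18 - 14)*28 = -259 - 4*28 = -259 - 1*112 = -259 - 112 = -371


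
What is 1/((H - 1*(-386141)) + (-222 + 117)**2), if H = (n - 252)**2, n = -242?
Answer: 1/641202 ≈ 1.5596e-6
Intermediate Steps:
H = 244036 (H = (-242 - 252)**2 = (-494)**2 = 244036)
1/((H - 1*(-386141)) + (-222 + 117)**2) = 1/((244036 - 1*(-386141)) + (-222 + 117)**2) = 1/((244036 + 386141) + (-105)**2) = 1/(630177 + 11025) = 1/641202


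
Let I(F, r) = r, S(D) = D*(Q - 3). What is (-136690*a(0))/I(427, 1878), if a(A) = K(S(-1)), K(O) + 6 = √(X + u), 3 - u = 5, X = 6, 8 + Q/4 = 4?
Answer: 273380/939 ≈ 291.14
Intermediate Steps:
Q = -16 (Q = -32 + 4*4 = -32 + 16 = -16)
S(D) = -19*D (S(D) = D*(-16 - 3) = D*(-19) = -19*D)
u = -2 (u = 3 - 1*5 = 3 - 5 = -2)
K(O) = -4 (K(O) = -6 + √(6 - 2) = -6 + √4 = -6 + 2 = -4)
a(A) = -4
(-136690*a(0))/I(427, 1878) = -136690*(-4)/1878 = 546760*(1/1878) = 273380/939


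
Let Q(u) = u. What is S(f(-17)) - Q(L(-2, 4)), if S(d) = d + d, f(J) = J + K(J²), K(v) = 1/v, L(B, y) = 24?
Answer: -16760/289 ≈ -57.993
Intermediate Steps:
f(J) = J + J⁻² (f(J) = J + 1/(J²) = J + J⁻²)
S(d) = 2*d
S(f(-17)) - Q(L(-2, 4)) = 2*(-17 + (-17)⁻²) - 1*24 = 2*(-17 + 1/289) - 24 = 2*(-4912/289) - 24 = -9824/289 - 24 = -16760/289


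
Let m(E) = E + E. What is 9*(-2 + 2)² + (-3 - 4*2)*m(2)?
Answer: -44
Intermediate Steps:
m(E) = 2*E
9*(-2 + 2)² + (-3 - 4*2)*m(2) = 9*(-2 + 2)² + (-3 - 4*2)*(2*2) = 9*0² + (-3 - 8)*4 = 9*0 - 11*4 = 0 - 44 = -44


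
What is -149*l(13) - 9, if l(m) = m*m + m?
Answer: -27127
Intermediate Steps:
l(m) = m + m² (l(m) = m² + m = m + m²)
-149*l(13) - 9 = -1937*(1 + 13) - 9 = -1937*14 - 9 = -149*182 - 9 = -27118 - 9 = -27127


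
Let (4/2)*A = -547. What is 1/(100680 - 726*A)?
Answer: 1/299241 ≈ 3.3418e-6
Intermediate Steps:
A = -547/2 (A = (½)*(-547) = -547/2 ≈ -273.50)
1/(100680 - 726*A) = 1/(100680 - 726*(-547/2)) = 1/(100680 + 198561) = 1/299241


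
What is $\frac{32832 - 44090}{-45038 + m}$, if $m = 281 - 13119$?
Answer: $\frac{433}{2226} \approx 0.19452$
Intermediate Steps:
$m = -12838$
$\frac{32832 - 44090}{-45038 + m} = \frac{32832 - 44090}{-45038 - 12838} = - \frac{11258}{-57876} = \left(-11258\right) \left(- \frac{1}{57876}\right) = \frac{433}{2226}$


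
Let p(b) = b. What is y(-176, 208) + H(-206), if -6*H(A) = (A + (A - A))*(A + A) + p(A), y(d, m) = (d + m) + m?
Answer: -13871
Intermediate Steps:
y(d, m) = d + 2*m
H(A) = -A²/3 - A/6 (H(A) = -((A + (A - A))*(A + A) + A)/6 = -((A + 0)*(2*A) + A)/6 = -(A*(2*A) + A)/6 = -(2*A² + A)/6 = -(A + 2*A²)/6 = -A²/3 - A/6)
y(-176, 208) + H(-206) = (-176 + 2*208) + (⅙)*(-206)*(-1 - 2*(-206)) = (-176 + 416) + (⅙)*(-206)*(-1 + 412) = 240 + (⅙)*(-206)*411 = 240 - 14111 = -13871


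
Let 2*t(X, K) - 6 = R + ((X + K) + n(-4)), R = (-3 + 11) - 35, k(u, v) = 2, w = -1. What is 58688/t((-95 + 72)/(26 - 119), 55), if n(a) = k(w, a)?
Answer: 10915968/3371 ≈ 3238.2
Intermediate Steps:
n(a) = 2
R = -27 (R = 8 - 35 = -27)
t(X, K) = -19/2 + K/2 + X/2 (t(X, K) = 3 + (-27 + ((X + K) + 2))/2 = 3 + (-27 + ((K + X) + 2))/2 = 3 + (-27 + (2 + K + X))/2 = 3 + (-25 + K + X)/2 = 3 + (-25/2 + K/2 + X/2) = -19/2 + K/2 + X/2)
58688/t((-95 + 72)/(26 - 119), 55) = 58688/(-19/2 + (½)*55 + ((-95 + 72)/(26 - 119))/2) = 58688/(-19/2 + 55/2 + (-23/(-93))/2) = 58688/(-19/2 + 55/2 + (-23*(-1/93))/2) = 58688/(-19/2 + 55/2 + (½)*(23/93)) = 58688/(-19/2 + 55/2 + 23/186) = 58688/(3371/186) = 58688*(186/3371) = 10915968/3371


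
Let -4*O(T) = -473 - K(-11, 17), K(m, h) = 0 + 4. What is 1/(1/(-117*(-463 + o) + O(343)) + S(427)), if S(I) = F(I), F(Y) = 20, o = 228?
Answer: 110457/2209144 ≈ 0.050000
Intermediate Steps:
K(m, h) = 4
S(I) = 20
O(T) = 477/4 (O(T) = -(-473 - 1*4)/4 = -(-473 - 4)/4 = -1/4*(-477) = 477/4)
1/(1/(-117*(-463 + o) + O(343)) + S(427)) = 1/(1/(-117*(-463 + 228) + 477/4) + 20) = 1/(1/(-117*(-235) + 477/4) + 20) = 1/(1/(27495 + 477/4) + 20) = 1/(1/(110457/4) + 20) = 1/(4/110457 + 20) = 1/(2209144/110457) = 110457/2209144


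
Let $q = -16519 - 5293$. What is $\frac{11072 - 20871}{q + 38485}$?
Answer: $- \frac{9799}{16673} \approx -0.58772$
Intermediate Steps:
$q = -21812$ ($q = -16519 - 5293 = -21812$)
$\frac{11072 - 20871}{q + 38485} = \frac{11072 - 20871}{-21812 + 38485} = - \frac{9799}{16673}$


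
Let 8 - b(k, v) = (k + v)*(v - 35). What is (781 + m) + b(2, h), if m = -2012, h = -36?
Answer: -3637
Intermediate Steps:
b(k, v) = 8 - (-35 + v)*(k + v) (b(k, v) = 8 - (k + v)*(v - 35) = 8 - (k + v)*(-35 + v) = 8 - (-35 + v)*(k + v))
(781 + m) + b(2, h) = (781 - 2012) + (8 - 1*(-36)² + 35*2 + 35*(-36) - 1*2*(-36)) = -1231 + (8 - 1*1296 + 70 - 1260 + 72) = -1231 + (8 - 1296 + 70 - 1260 + 72) = -1231 - 2406 = -3637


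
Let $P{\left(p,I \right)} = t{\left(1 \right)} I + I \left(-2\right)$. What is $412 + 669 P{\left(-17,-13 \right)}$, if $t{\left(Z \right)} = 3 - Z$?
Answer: $412$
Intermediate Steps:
$P{\left(p,I \right)} = 0$ ($P{\left(p,I \right)} = \left(3 - 1\right) I + I \left(-2\right) = \left(3 - 1\right) I - 2 I = 2 I - 2 I = 0$)
$412 + 669 P{\left(-17,-13 \right)} = 412 + 669 \cdot 0 = 412 + 0 = 412$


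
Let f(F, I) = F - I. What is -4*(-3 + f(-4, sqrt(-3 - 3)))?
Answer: 28 + 4*I*sqrt(6) ≈ 28.0 + 9.798*I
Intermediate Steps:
-4*(-3 + f(-4, sqrt(-3 - 3))) = -4*(-3 + (-4 - sqrt(-3 - 3))) = -4*(-3 + (-4 - sqrt(-6))) = -4*(-3 + (-4 - I*sqrt(6))) = -4*(-7 - I*sqrt(6)) = 28 + 4*I*sqrt(6)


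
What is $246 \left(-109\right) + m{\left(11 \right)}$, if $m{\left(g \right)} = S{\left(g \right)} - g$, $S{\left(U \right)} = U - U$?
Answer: $-26825$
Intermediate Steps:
$S{\left(U \right)} = 0$
$m{\left(g \right)} = - g$ ($m{\left(g \right)} = 0 - g = - g$)
$246 \left(-109\right) + m{\left(11 \right)} = 246 \left(-109\right) - 11 = -26814 - 11 = -26825$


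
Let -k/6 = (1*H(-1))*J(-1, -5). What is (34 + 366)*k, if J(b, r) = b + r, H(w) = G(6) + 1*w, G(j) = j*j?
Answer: 504000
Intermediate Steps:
G(j) = j**2
H(w) = 36 + w (H(w) = 6**2 + 1*w = 36 + w)
k = 1260 (k = -6*1*(36 - 1)*(-1 - 5) = -6*1*35*(-6) = -210*(-6) = -6*(-210) = 1260)
(34 + 366)*k = (34 + 366)*1260 = 400*1260 = 504000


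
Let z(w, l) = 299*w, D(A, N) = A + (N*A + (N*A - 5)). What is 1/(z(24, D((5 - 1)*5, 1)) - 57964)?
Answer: -1/50788 ≈ -1.9690e-5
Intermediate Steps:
D(A, N) = -5 + A + 2*A*N (D(A, N) = A + (A*N + (A*N - 5)) = A + (A*N + (-5 + A*N)) = A + (-5 + 2*A*N) = -5 + A + 2*A*N)
1/(z(24, D((5 - 1)*5, 1)) - 57964) = 1/(299*24 - 57964) = 1/(7176 - 57964) = 1/(-50788) = -1/50788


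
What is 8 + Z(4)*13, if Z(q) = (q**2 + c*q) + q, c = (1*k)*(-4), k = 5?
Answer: -772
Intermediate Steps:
c = -20 (c = (1*5)*(-4) = 5*(-4) = -20)
Z(q) = q**2 - 19*q (Z(q) = (q**2 - 20*q) + q = q**2 - 19*q)
8 + Z(4)*13 = 8 + (4*(-19 + 4))*13 = 8 + (4*(-15))*13 = 8 - 60*13 = 8 - 780 = -772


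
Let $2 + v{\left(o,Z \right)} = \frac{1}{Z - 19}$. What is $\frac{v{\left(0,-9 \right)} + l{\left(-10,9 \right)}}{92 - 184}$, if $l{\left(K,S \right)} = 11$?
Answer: $- \frac{251}{2576} \approx -0.097438$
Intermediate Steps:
$v{\left(o,Z \right)} = -2 + \frac{1}{-19 + Z}$ ($v{\left(o,Z \right)} = -2 + \frac{1}{Z - 19} = -2 + \frac{1}{-19 + Z}$)
$\frac{v{\left(0,-9 \right)} + l{\left(-10,9 \right)}}{92 - 184} = \frac{\frac{39 - -18}{-19 - 9} + 11}{92 - 184} = \frac{\frac{39 + 18}{-28} + 11}{-92} = \left(\left(- \frac{1}{28}\right) 57 + 11\right) \left(- \frac{1}{92}\right) = \left(- \frac{57}{28} + 11\right) \left(- \frac{1}{92}\right) = \frac{251}{28} \left(- \frac{1}{92}\right) = - \frac{251}{2576}$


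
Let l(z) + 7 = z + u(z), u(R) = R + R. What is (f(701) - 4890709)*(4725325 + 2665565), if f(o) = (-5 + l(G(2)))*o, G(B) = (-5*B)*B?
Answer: -36519725241090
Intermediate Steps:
G(B) = -5*B**2
u(R) = 2*R
l(z) = -7 + 3*z (l(z) = -7 + (z + 2*z) = -7 + 3*z)
f(o) = -72*o (f(o) = (-5 + (-7 + 3*(-5*2**2)))*o = (-5 + (-7 + 3*(-5*4)))*o = (-5 + (-7 + 3*(-20)))*o = (-5 + (-7 - 60))*o = (-5 - 67)*o = -72*o)
(f(701) - 4890709)*(4725325 + 2665565) = (-72*701 - 4890709)*(4725325 + 2665565) = (-50472 - 4890709)*7390890 = -4941181*7390890 = -36519725241090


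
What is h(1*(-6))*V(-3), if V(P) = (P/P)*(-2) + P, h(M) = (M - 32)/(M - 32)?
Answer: -5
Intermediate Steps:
h(M) = 1 (h(M) = (-32 + M)/(-32 + M) = 1)
V(P) = -2 + P (V(P) = 1*(-2) + P = -2 + P)
h(1*(-6))*V(-3) = 1*(-2 - 3) = 1*(-5) = -5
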